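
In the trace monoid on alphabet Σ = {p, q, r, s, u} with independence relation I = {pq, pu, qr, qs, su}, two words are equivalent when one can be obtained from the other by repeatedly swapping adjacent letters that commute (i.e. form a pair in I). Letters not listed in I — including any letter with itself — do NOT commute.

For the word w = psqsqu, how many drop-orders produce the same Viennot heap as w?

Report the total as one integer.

20

#0=p has no predecessor
#1=s depends on [0:p]
#2=q has no predecessor
#3=s depends on [1:s]
#4=q depends on [2:q]
#5=u depends on [4:q]
sources: [0:p, 2:q]
N(rest) = Σ N(rest − s) over sources s of rest; N(one piece) = 1:
  size 1 → [3]=1  [5]=1
  size 2 → [1,3]=1  [3,5]=2  [4,5]=1
  size 3 → [0,1,3]=1  [1,3,5]=3  [2,4,5]=1  [3,4,5]=3
  size 4 → [0,1,3,5]=4  [1,3,4,5]=6  [2,3,4,5]=4
  first=0(p) contributes 10
  first=2(q) contributes 10
|[w]| = 20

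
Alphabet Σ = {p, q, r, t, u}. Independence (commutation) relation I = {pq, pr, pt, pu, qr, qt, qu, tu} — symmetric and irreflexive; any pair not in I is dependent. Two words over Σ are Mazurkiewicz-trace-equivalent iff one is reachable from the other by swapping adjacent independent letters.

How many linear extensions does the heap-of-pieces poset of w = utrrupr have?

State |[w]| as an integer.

14

drop 0:u onto floor
drop 1:t onto floor
drop 2:r onto {0:u, 1:t}
drop 3:r onto {2:r}
drop 4:u onto {3:r}
drop 5:p onto floor
drop 6:r onto {4:u}
ground layer = {0:u, 1:t, 5:p}
drop-orders for the pieces not yet dropped (sum over which currently-grounded one goes next):
  1 to go: {5} 1  {6} 1
  2 to go: {4,6} 1  {5,6} 2
  3 to go: {3,4,6} 1  {4,5,6} 3
  4 to go: {2,3,4,6} 1  {3,4,5,6} 4
  5 to go: {0,2,3,4,6} 1  {1,2,3,4,6} 1  {2,3,4,5,6} 5
  if 0:u drops first: 6 orders
  if 1:t drops first: 6 orders
  if 5:p drops first: 2 orders
heap linearizations: 14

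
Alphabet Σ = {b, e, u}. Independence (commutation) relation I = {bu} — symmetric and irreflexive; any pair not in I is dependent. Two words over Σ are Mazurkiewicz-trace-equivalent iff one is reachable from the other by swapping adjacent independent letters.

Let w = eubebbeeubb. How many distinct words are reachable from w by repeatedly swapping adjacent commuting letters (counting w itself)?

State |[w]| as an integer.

6

drop 0:e onto floor
drop 1:u onto {0:e}
drop 2:b onto {0:e}
drop 3:e onto {1:u, 2:b}
drop 4:b onto {3:e}
drop 5:b onto {4:b}
drop 6:e onto {5:b}
drop 7:e onto {6:e}
drop 8:u onto {7:e}
drop 9:b onto {7:e}
drop 10:b onto {9:b}
ground layer = {0:e}
drop-orders for the pieces not yet dropped (sum over which currently-grounded one goes next):
  1 to go: {8} 1  {10} 1
  2 to go: {8,10} 2  {9,10} 1
  3 to go: {8,9,10} 3
  4 to go: {7,8,9,10} 3
  5 to go: {6,7,8,9,10} 3
  6 to go: {5,6,7,8,9,10} 3
  7 to go: {4,5,6,7,8,9,10} 3
  8 to go: {3,4,5,6,7,8,9,10} 3
  9 to go: {1,3,4,5,6,7,8,9,10} 3  {2,3,4,5,6,7,8,9,10} 3
  if 0:e drops first: 6 orders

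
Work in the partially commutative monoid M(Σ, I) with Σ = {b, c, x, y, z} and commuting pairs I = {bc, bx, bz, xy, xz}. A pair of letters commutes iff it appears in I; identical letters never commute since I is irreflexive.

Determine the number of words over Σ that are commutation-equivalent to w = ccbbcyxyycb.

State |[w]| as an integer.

100

0(c) covers ∅
1(c) covers 0:c
2(b) covers ∅
3(b) covers 2:b
4(c) covers 1:c
5(y) covers 3:b, 4:c
6(x) covers 4:c
7(y) covers 5:y
8(y) covers 7:y
9(c) covers 6:x, 8:y
10(b) covers 8:y
floor of heap: 0:c, 2:b
completions by unplaced set U, small U first (add the entries for U minus each lowest piece of U):
  |U|=1: {9}:1  {10}:1
  |U|=2: {6,9}:1  {9,10}:2
  |U|=3: {6,9,10}:3  {8,9,10}:2
  |U|=4: {6,8,9,10}:5  {7,8,9,10}:2
  |U|=5: {5,7,8,9,10}:2  {6,7,8,9,10}:7
  |U|=6: {3,5,7,8,9,10}:2  {5,6,7,8,9,10}:9
  |U|=7: {2,3,5,7,8,9,10}:2  {3,5,6,7,8,9,10}:11  {4,5,6,7,8,9,10}:9
  |U|=8: {1,4,5,6,7,8,9,10}:9  {2,3,5,6,7,8,9,10}:13  {3,4,5,6,7,8,9,10}:20
  |U|=9: {0,1,4,5,6,7,8,9,10}:9  {1,3,4,5,6,7,8,9,10}:29  {2,3,4,5,6,7,8,9,10}:33
  start at 0(c): 62
  start at 2(b): 38
sum over floor = 100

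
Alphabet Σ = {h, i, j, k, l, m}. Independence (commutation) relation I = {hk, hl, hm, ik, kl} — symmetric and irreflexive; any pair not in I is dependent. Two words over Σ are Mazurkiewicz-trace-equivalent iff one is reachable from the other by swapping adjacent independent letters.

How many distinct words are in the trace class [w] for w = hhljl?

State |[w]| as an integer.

#0=h has no predecessor
#1=h depends on [0:h]
#2=l has no predecessor
#3=j depends on [1:h, 2:l]
#4=l depends on [3:j]
sources: [0:h, 2:l]
N(rest) = Σ N(rest − s) over sources s of rest; N(one piece) = 1:
  size 1 → [4]=1
  size 2 → [3,4]=1
  size 3 → [1,3,4]=1  [2,3,4]=1
  first=0(h) contributes 2
  first=2(l) contributes 1
|[w]| = 3

3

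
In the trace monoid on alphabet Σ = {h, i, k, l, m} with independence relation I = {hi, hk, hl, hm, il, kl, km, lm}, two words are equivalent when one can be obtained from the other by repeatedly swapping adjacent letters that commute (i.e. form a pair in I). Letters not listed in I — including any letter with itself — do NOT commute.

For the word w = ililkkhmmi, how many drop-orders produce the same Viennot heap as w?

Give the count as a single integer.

0(i) covers ∅
1(l) covers ∅
2(i) covers 0:i
3(l) covers 1:l
4(k) covers 2:i
5(k) covers 4:k
6(h) covers ∅
7(m) covers 2:i
8(m) covers 7:m
9(i) covers 5:k, 8:m
floor of heap: 0:i, 1:l, 6:h
completions by unplaced set U, small U first (add the entries for U minus each lowest piece of U):
  |U|=1: {3}:1  {6}:1  {9}:1
  |U|=2: {1,3}:1  {3,6}:2  {3,9}:2  {5,9}:1  {6,9}:2  {8,9}:1
  |U|=3: {1,3,6}:3  {1,3,9}:3  {3,5,9}:3  {3,6,9}:6  {3,8,9}:3  {4,5,9}:1  {5,6,9}:3  {5,8,9}:2  {6,8,9}:3  {7,8,9}:1
  |U|=4: {1,3,5,9}:6  {1,3,6,9}:12  {1,3,8,9}:6  {3,4,5,9}:4  {3,5,6,9}:12  {3,5,8,9}:8  {3,6,8,9}:12  {3,7,8,9}:4  {4,5,6,9}:4  {4,5,8,9}:3  {5,6,8,9}:8  {5,7,8,9}:3  {6,7,8,9}:4
  |U|=5: {1,3,4,5,9}:10  {1,3,5,6,9}:30  {1,3,5,8,9}:20  {1,3,6,8,9}:30  {1,3,7,8,9}:10  {3,4,5,6,9}:20  {3,4,5,8,9}:15  {3,5,6,8,9}:40  {3,5,7,8,9}:15  {3,6,7,8,9}:20  {4,5,6,8,9}:15  {4,5,7,8,9}:6  {5,6,7,8,9}:15
  |U|=6: {1,3,4,5,6,9}:60  {1,3,4,5,8,9}:45  {1,3,5,6,8,9}:120  {1,3,5,7,8,9}:45  {1,3,6,7,8,9}:60  {2,4,5,7,8,9}:6  {3,4,5,6,8,9}:90  {3,4,5,7,8,9}:36  {3,5,6,7,8,9}:90  {4,5,6,7,8,9}:36
  |U|=7: {0,2,4,5,7,8,9}:6  {1,3,4,5,6,8,9}:315  {1,3,4,5,7,8,9}:126  {1,3,5,6,7,8,9}:315  {2,3,4,5,7,8,9}:42  {2,4,5,6,7,8,9}:42  {3,4,5,6,7,8,9}:252
  |U|=8: {0,2,3,4,5,7,8,9}:48  {0,2,4,5,6,7,8,9}:48  {1,2,3,4,5,7,8,9}:168  {1,3,4,5,6,7,8,9}:1008  {2,3,4,5,6,7,8,9}:336
  start at 0(i): 1512
  start at 1(l): 432
  start at 6(h): 216
sum over floor = 2160

2160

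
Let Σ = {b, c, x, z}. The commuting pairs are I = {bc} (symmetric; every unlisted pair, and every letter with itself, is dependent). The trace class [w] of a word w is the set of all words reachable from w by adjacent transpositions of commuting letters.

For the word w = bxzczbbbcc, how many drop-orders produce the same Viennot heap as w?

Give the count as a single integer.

piece 0:b — minimal
piece 1:x rests on {0:b}
piece 2:z rests on {1:x}
piece 3:c rests on {2:z}
piece 4:z rests on {3:c}
piece 5:b rests on {4:z}
piece 6:b rests on {5:b}
piece 7:b rests on {6:b}
piece 8:c rests on {4:z}
piece 9:c rests on {8:c}
minimal pieces: {0:b}
ways to finish when only these pieces remain (= sum over removing one remaining piece with nothing left below it):
  1 left: {7}→1  {9}→1
  2 left: {6,7}→1  {7,9}→2  {8,9}→1
  3 left: {5,6,7}→1  {6,7,9}→3  {7,8,9}→3
  4 left: {5,6,7,9}→4  {6,7,8,9}→6
  5 left: {5,6,7,8,9}→10
  6 left: {4,5,6,7,8,9}→10
  7 left: {3,4,5,6,7,8,9}→10
  8 left: {2,3,4,5,6,7,8,9}→10
  placing 0:b first → 10 extensions

10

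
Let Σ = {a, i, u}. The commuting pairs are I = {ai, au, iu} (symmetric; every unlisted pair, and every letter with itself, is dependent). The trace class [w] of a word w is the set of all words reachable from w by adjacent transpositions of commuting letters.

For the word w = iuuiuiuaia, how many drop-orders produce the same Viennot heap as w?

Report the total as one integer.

drop 0:i onto floor
drop 1:u onto floor
drop 2:u onto {1:u}
drop 3:i onto {0:i}
drop 4:u onto {2:u}
drop 5:i onto {3:i}
drop 6:u onto {4:u}
drop 7:a onto floor
drop 8:i onto {5:i}
drop 9:a onto {7:a}
ground layer = {0:i, 1:u, 7:a}
drop-orders for the pieces not yet dropped (sum over which currently-grounded one goes next):
  1 to go: {6} 1  {8} 1  {9} 1
  2 to go: {4,6} 1  {5,8} 1  {6,8} 2  {6,9} 2  {7,9} 1  {8,9} 2
  3 to go: {2,4,6} 1  {3,5,8} 1  {4,6,8} 3  {4,6,9} 3  {5,6,8} 3  {5,8,9} 3  {6,7,9} 3  {6,8,9} 6  {7,8,9} 3
  4 to go: {0,3,5,8} 1  {1,2,4,6} 1  {2,4,6,8} 4  {2,4,6,9} 4  {3,5,6,8} 4  {3,5,8,9} 4  {4,5,6,8} 6  {4,6,7,9} 6  {4,6,8,9} 12  {5,6,8,9} 12  {5,7,8,9} 6  {6,7,8,9} 12
  5 to go: {0,3,5,6,8} 5  {0,3,5,8,9} 5  {1,2,4,6,8} 5  {1,2,4,6,9} 5  {2,4,5,6,8} 10  {2,4,6,7,9} 10  {2,4,6,8,9} 20  {3,4,5,6,8} 10  {3,5,6,8,9} 20  {3,5,7,8,9} 10  {4,5,6,8,9} 30  {4,6,7,8,9} 30  {5,6,7,8,9} 30
  6 to go: {0,3,4,5,6,8} 15  {0,3,5,6,8,9} 30  {0,3,5,7,8,9} 15  {1,2,4,5,6,8} 15  {1,2,4,6,7,9} 15  {1,2,4,6,8,9} 30  {2,3,4,5,6,8} 20  {2,4,5,6,8,9} 60  {2,4,6,7,8,9} 60  {3,4,5,6,8,9} 60  {3,5,6,7,8,9} 60  {4,5,6,7,8,9} 90
  7 to go: {0,2,3,4,5,6,8} 35  {0,3,4,5,6,8,9} 105  {0,3,5,6,7,8,9} 105  {1,2,3,4,5,6,8} 35  {1,2,4,5,6,8,9} 105  {1,2,4,6,7,8,9} 105  {2,3,4,5,6,8,9} 140  {2,4,5,6,7,8,9} 210  {3,4,5,6,7,8,9} 210
  8 to go: {0,1,2,3,4,5,6,8} 70  {0,2,3,4,5,6,8,9} 280  {0,3,4,5,6,7,8,9} 420  {1,2,3,4,5,6,8,9} 280  {1,2,4,5,6,7,8,9} 420  {2,3,4,5,6,7,8,9} 560
  if 0:i drops first: 1260 orders
  if 1:u drops first: 1260 orders
  if 7:a drops first: 630 orders
heap linearizations: 3150

3150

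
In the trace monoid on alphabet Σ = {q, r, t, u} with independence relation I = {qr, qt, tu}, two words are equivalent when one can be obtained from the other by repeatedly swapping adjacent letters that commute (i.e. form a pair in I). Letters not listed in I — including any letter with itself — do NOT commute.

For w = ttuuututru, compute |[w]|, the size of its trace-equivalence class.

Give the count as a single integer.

#0=t has no predecessor
#1=t depends on [0:t]
#2=u has no predecessor
#3=u depends on [2:u]
#4=u depends on [3:u]
#5=t depends on [1:t]
#6=u depends on [4:u]
#7=t depends on [5:t]
#8=r depends on [6:u, 7:t]
#9=u depends on [8:r]
sources: [0:t, 2:u]
N(rest) = Σ N(rest − s) over sources s of rest; N(one piece) = 1:
  size 1 → [9]=1
  size 2 → [8,9]=1
  size 3 → [6,8,9]=1  [7,8,9]=1
  size 4 → [4,6,8,9]=1  [5,7,8,9]=1  [6,7,8,9]=2
  size 5 → [1,5,7,8,9]=1  [3,4,6,8,9]=1  [4,6,7,8,9]=3  [5,6,7,8,9]=3
  size 6 → [0,1,5,7,8,9]=1  [1,5,6,7,8,9]=4  [2,3,4,6,8,9]=1  [3,4,6,7,8,9]=4  [4,5,6,7,8,9]=6
  size 7 → [0,1,5,6,7,8,9]=5  [1,4,5,6,7,8,9]=10  [2,3,4,6,7,8,9]=5  [3,4,5,6,7,8,9]=10
  size 8 → [0,1,4,5,6,7,8,9]=15  [1,3,4,5,6,7,8,9]=20  [2,3,4,5,6,7,8,9]=15
  first=0(t) contributes 35
  first=2(u) contributes 35
|[w]| = 70

70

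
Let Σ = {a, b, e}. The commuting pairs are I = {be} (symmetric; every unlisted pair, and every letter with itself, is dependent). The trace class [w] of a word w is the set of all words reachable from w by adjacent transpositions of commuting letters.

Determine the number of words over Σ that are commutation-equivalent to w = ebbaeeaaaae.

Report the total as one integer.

0(e) covers ∅
1(b) covers ∅
2(b) covers 1:b
3(a) covers 0:e, 2:b
4(e) covers 3:a
5(e) covers 4:e
6(a) covers 5:e
7(a) covers 6:a
8(a) covers 7:a
9(a) covers 8:a
10(e) covers 9:a
floor of heap: 0:e, 1:b
completions by unplaced set U, small U first (add the entries for U minus each lowest piece of U):
  |U|=1: {10}:1
  |U|=2: {9,10}:1
  |U|=3: {8,9,10}:1
  |U|=4: {7,8,9,10}:1
  |U|=5: {6,7,8,9,10}:1
  |U|=6: {5,6,7,8,9,10}:1
  |U|=7: {4,5,6,7,8,9,10}:1
  |U|=8: {3,4,5,6,7,8,9,10}:1
  |U|=9: {0,3,4,5,6,7,8,9,10}:1  {2,3,4,5,6,7,8,9,10}:1
  start at 0(e): 1
  start at 1(b): 2
sum over floor = 3

3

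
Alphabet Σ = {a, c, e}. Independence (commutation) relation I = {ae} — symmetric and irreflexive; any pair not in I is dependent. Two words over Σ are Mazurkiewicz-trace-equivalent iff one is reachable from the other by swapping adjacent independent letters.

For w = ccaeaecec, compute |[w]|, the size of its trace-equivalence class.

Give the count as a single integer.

6

#0=c has no predecessor
#1=c depends on [0:c]
#2=a depends on [1:c]
#3=e depends on [1:c]
#4=a depends on [2:a]
#5=e depends on [3:e]
#6=c depends on [4:a, 5:e]
#7=e depends on [6:c]
#8=c depends on [7:e]
sources: [0:c]
N(rest) = Σ N(rest − s) over sources s of rest; N(one piece) = 1:
  size 1 → [8]=1
  size 2 → [7,8]=1
  size 3 → [6,7,8]=1
  size 4 → [4,6,7,8]=1  [5,6,7,8]=1
  size 5 → [2,4,6,7,8]=1  [3,5,6,7,8]=1  [4,5,6,7,8]=2
  size 6 → [2,4,5,6,7,8]=3  [3,4,5,6,7,8]=3
  size 7 → [2,3,4,5,6,7,8]=6
  first=0(c) contributes 6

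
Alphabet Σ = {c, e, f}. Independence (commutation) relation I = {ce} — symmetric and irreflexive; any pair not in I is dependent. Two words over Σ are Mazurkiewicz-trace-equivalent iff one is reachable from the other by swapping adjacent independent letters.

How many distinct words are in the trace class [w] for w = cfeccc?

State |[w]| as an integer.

4

piece 0:c — minimal
piece 1:f rests on {0:c}
piece 2:e rests on {1:f}
piece 3:c rests on {1:f}
piece 4:c rests on {3:c}
piece 5:c rests on {4:c}
minimal pieces: {0:c}
ways to finish when only these pieces remain (= sum over removing one remaining piece with nothing left below it):
  1 left: {2}→1  {5}→1
  2 left: {2,5}→2  {4,5}→1
  3 left: {2,4,5}→3  {3,4,5}→1
  4 left: {2,3,4,5}→4
  placing 0:c first → 4 extensions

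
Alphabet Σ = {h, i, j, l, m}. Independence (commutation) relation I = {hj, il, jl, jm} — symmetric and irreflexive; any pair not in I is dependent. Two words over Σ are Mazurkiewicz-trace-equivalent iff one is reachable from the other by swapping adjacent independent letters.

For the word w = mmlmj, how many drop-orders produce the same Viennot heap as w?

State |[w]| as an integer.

5

#0=m has no predecessor
#1=m depends on [0:m]
#2=l depends on [1:m]
#3=m depends on [2:l]
#4=j has no predecessor
sources: [0:m, 4:j]
N(rest) = Σ N(rest − s) over sources s of rest; N(one piece) = 1:
  size 1 → [3]=1  [4]=1
  size 2 → [2,3]=1  [3,4]=2
  size 3 → [1,2,3]=1  [2,3,4]=3
  first=0(m) contributes 4
  first=4(j) contributes 1
|[w]| = 5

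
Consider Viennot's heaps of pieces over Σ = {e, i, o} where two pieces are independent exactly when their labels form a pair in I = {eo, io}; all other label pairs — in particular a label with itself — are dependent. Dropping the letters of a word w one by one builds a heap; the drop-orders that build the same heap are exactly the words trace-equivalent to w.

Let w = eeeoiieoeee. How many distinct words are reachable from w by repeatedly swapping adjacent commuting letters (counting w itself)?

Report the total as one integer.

55

#0=e has no predecessor
#1=e depends on [0:e]
#2=e depends on [1:e]
#3=o has no predecessor
#4=i depends on [2:e]
#5=i depends on [4:i]
#6=e depends on [5:i]
#7=o depends on [3:o]
#8=e depends on [6:e]
#9=e depends on [8:e]
#10=e depends on [9:e]
sources: [0:e, 3:o]
N(rest) = Σ N(rest − s) over sources s of rest; N(one piece) = 1:
  size 1 → [7]=1  [10]=1
  size 2 → [3,7]=1  [7,10]=2  [9,10]=1
  size 3 → [3,7,10]=3  [7,9,10]=3  [8,9,10]=1
  size 4 → [3,7,9,10]=6  [6,8,9,10]=1  [7,8,9,10]=4
  size 5 → [3,7,8,9,10]=10  [5,6,8,9,10]=1  [6,7,8,9,10]=5
  size 6 → [3,6,7,8,9,10]=15  [4,5,6,8,9,10]=1  [5,6,7,8,9,10]=6
  size 7 → [2,4,5,6,8,9,10]=1  [3,5,6,7,8,9,10]=21  [4,5,6,7,8,9,10]=7
  size 8 → [1,2,4,5,6,8,9,10]=1  [2,4,5,6,7,8,9,10]=8  [3,4,5,6,7,8,9,10]=28
  size 9 → [0,1,2,4,5,6,8,9,10]=1  [1,2,4,5,6,7,8,9,10]=9  [2,3,4,5,6,7,8,9,10]=36
  first=0(e) contributes 45
  first=3(o) contributes 10
|[w]| = 55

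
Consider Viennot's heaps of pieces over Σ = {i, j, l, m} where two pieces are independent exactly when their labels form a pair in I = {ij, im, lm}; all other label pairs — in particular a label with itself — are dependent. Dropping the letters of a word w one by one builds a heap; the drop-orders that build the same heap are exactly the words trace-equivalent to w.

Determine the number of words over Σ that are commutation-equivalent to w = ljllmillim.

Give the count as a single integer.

28

0(l) covers ∅
1(j) covers 0:l
2(l) covers 1:j
3(l) covers 2:l
4(m) covers 1:j
5(i) covers 3:l
6(l) covers 5:i
7(l) covers 6:l
8(i) covers 7:l
9(m) covers 4:m
floor of heap: 0:l
completions by unplaced set U, small U first (add the entries for U minus each lowest piece of U):
  |U|=1: {8}:1  {9}:1
  |U|=2: {4,9}:1  {7,8}:1  {8,9}:2
  |U|=3: {4,8,9}:3  {6,7,8}:1  {7,8,9}:3
  |U|=4: {4,7,8,9}:6  {5,6,7,8}:1  {6,7,8,9}:4
  |U|=5: {3,5,6,7,8}:1  {4,6,7,8,9}:10  {5,6,7,8,9}:5
  |U|=6: {2,3,5,6,7,8}:1  {3,5,6,7,8,9}:6  {4,5,6,7,8,9}:15
  |U|=7: {2,3,5,6,7,8,9}:7  {3,4,5,6,7,8,9}:21
  |U|=8: {2,3,4,5,6,7,8,9}:28
  start at 0(l): 28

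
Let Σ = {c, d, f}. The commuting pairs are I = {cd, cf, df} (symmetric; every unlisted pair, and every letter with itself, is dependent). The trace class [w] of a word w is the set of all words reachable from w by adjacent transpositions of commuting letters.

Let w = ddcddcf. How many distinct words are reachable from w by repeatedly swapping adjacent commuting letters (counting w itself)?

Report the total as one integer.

#0=d has no predecessor
#1=d depends on [0:d]
#2=c has no predecessor
#3=d depends on [1:d]
#4=d depends on [3:d]
#5=c depends on [2:c]
#6=f has no predecessor
sources: [0:d, 2:c, 6:f]
N(rest) = Σ N(rest − s) over sources s of rest; N(one piece) = 1:
  size 1 → [4]=1  [5]=1  [6]=1
  size 2 → [2,5]=1  [3,4]=1  [4,5]=2  [4,6]=2  [5,6]=2
  size 3 → [1,3,4]=1  [2,4,5]=3  [2,5,6]=3  [3,4,5]=3  [3,4,6]=3  [4,5,6]=6
  size 4 → [0,1,3,4]=1  [1,3,4,5]=4  [1,3,4,6]=4  [2,3,4,5]=6  [2,4,5,6]=12  [3,4,5,6]=12
  size 5 → [0,1,3,4,5]=5  [0,1,3,4,6]=5  [1,2,3,4,5]=10  [1,3,4,5,6]=20  [2,3,4,5,6]=30
  first=0(d) contributes 60
  first=2(c) contributes 30
  first=6(f) contributes 15
|[w]| = 105

105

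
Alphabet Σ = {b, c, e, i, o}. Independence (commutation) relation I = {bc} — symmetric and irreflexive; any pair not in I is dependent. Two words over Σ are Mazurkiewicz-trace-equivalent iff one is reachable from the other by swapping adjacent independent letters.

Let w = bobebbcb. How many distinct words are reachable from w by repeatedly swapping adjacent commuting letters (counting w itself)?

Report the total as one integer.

4

#0=b has no predecessor
#1=o depends on [0:b]
#2=b depends on [1:o]
#3=e depends on [2:b]
#4=b depends on [3:e]
#5=b depends on [4:b]
#6=c depends on [3:e]
#7=b depends on [5:b]
sources: [0:b]
N(rest) = Σ N(rest − s) over sources s of rest; N(one piece) = 1:
  size 1 → [6]=1  [7]=1
  size 2 → [5,7]=1  [6,7]=2
  size 3 → [4,5,7]=1  [5,6,7]=3
  size 4 → [4,5,6,7]=4
  size 5 → [3,4,5,6,7]=4
  size 6 → [2,3,4,5,6,7]=4
  first=0(b) contributes 4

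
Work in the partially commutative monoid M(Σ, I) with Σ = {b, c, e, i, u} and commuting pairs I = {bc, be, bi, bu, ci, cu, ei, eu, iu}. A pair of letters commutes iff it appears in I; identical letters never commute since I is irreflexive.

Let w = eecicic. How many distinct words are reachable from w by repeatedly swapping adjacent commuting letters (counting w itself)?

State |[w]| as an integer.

21

0(e) covers ∅
1(e) covers 0:e
2(c) covers 1:e
3(i) covers ∅
4(c) covers 2:c
5(i) covers 3:i
6(c) covers 4:c
floor of heap: 0:e, 3:i
completions by unplaced set U, small U first (add the entries for U minus each lowest piece of U):
  |U|=1: {5}:1  {6}:1
  |U|=2: {3,5}:1  {4,6}:1  {5,6}:2
  |U|=3: {2,4,6}:1  {3,5,6}:3  {4,5,6}:3
  |U|=4: {1,2,4,6}:1  {2,4,5,6}:4  {3,4,5,6}:6
  |U|=5: {0,1,2,4,6}:1  {1,2,4,5,6}:5  {2,3,4,5,6}:10
  start at 0(e): 15
  start at 3(i): 6
sum over floor = 21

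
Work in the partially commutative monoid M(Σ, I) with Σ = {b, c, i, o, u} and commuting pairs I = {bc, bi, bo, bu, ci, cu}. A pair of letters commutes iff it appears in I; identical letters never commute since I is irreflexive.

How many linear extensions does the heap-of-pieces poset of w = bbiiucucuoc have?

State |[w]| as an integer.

1155

drop 0:b onto floor
drop 1:b onto {0:b}
drop 2:i onto floor
drop 3:i onto {2:i}
drop 4:u onto {3:i}
drop 5:c onto floor
drop 6:u onto {4:u}
drop 7:c onto {5:c}
drop 8:u onto {6:u}
drop 9:o onto {7:c, 8:u}
drop 10:c onto {9:o}
ground layer = {0:b, 2:i, 5:c}
drop-orders for the pieces not yet dropped (sum over which currently-grounded one goes next):
  1 to go: {1} 1  {10} 1
  2 to go: {0,1} 1  {1,10} 2  {9,10} 1
  3 to go: {0,1,10} 3  {1,9,10} 3  {7,9,10} 1  {8,9,10} 1
  4 to go: {0,1,9,10} 6  {1,7,9,10} 4  {1,8,9,10} 4  {5,7,9,10} 1  {6,8,9,10} 1  {7,8,9,10} 2
  5 to go: {0,1,7,9,10} 10  {0,1,8,9,10} 10  {1,5,7,9,10} 5  {1,6,8,9,10} 5  {1,7,8,9,10} 10  {4,6,8,9,10} 1  {5,7,8,9,10} 3  {6,7,8,9,10} 3
  6 to go: {0,1,5,7,9,10} 15  {0,1,6,8,9,10} 15  {0,1,7,8,9,10} 30  {1,4,6,8,9,10} 6  {1,5,7,8,9,10} 18  {1,6,7,8,9,10} 18  {3,4,6,8,9,10} 1  {4,6,7,8,9,10} 4  {5,6,7,8,9,10} 6
  7 to go: {0,1,4,6,8,9,10} 21  {0,1,5,7,8,9,10} 63  {0,1,6,7,8,9,10} 63  {1,3,4,6,8,9,10} 7  {1,4,6,7,8,9,10} 28  {1,5,6,7,8,9,10} 42  {2,3,4,6,8,9,10} 1  {3,4,6,7,8,9,10} 5  {4,5,6,7,8,9,10} 10
  8 to go: {0,1,3,4,6,8,9,10} 28  {0,1,4,6,7,8,9,10} 112  {0,1,5,6,7,8,9,10} 168  {1,2,3,4,6,8,9,10} 8  {1,3,4,6,7,8,9,10} 40  {1,4,5,6,7,8,9,10} 80  {2,3,4,6,7,8,9,10} 6  {3,4,5,6,7,8,9,10} 15
  9 to go: {0,1,2,3,4,6,8,9,10} 36  {0,1,3,4,6,7,8,9,10} 180  {0,1,4,5,6,7,8,9,10} 360  {1,2,3,4,6,7,8,9,10} 54  {1,3,4,5,6,7,8,9,10} 135  {2,3,4,5,6,7,8,9,10} 21
  if 0:b drops first: 210 orders
  if 2:i drops first: 675 orders
  if 5:c drops first: 270 orders
heap linearizations: 1155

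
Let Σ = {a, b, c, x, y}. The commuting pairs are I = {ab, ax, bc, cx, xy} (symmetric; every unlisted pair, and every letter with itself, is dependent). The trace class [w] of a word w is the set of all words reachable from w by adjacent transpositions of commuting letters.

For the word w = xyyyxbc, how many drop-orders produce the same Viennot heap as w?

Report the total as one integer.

25

0(x) covers ∅
1(y) covers ∅
2(y) covers 1:y
3(y) covers 2:y
4(x) covers 0:x
5(b) covers 3:y, 4:x
6(c) covers 3:y
floor of heap: 0:x, 1:y
completions by unplaced set U, small U first (add the entries for U minus each lowest piece of U):
  |U|=1: {5}:1  {6}:1
  |U|=2: {4,5}:1  {5,6}:2
  |U|=3: {0,4,5}:1  {3,5,6}:2  {4,5,6}:3
  |U|=4: {0,4,5,6}:4  {2,3,5,6}:2  {3,4,5,6}:5
  |U|=5: {0,3,4,5,6}:9  {1,2,3,5,6}:2  {2,3,4,5,6}:7
  start at 0(x): 9
  start at 1(y): 16
sum over floor = 25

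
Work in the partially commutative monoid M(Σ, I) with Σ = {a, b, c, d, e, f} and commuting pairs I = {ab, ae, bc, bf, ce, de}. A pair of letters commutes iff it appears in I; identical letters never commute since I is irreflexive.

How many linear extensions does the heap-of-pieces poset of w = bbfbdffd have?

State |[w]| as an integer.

#0=b has no predecessor
#1=b depends on [0:b]
#2=f has no predecessor
#3=b depends on [1:b]
#4=d depends on [2:f, 3:b]
#5=f depends on [4:d]
#6=f depends on [5:f]
#7=d depends on [6:f]
sources: [0:b, 2:f]
N(rest) = Σ N(rest − s) over sources s of rest; N(one piece) = 1:
  size 1 → [7]=1
  size 2 → [6,7]=1
  size 3 → [5,6,7]=1
  size 4 → [4,5,6,7]=1
  size 5 → [2,4,5,6,7]=1  [3,4,5,6,7]=1
  size 6 → [1,3,4,5,6,7]=1  [2,3,4,5,6,7]=2
  first=0(b) contributes 3
  first=2(f) contributes 1
|[w]| = 4

4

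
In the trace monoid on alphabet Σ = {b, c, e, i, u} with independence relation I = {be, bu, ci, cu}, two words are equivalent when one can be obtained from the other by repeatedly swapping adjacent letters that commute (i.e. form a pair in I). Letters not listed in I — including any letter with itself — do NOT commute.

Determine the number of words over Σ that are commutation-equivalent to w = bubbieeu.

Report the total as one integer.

0(b) covers ∅
1(u) covers ∅
2(b) covers 0:b
3(b) covers 2:b
4(i) covers 1:u, 3:b
5(e) covers 4:i
6(e) covers 5:e
7(u) covers 6:e
floor of heap: 0:b, 1:u
completions by unplaced set U, small U first (add the entries for U minus each lowest piece of U):
  |U|=1: {7}:1
  |U|=2: {6,7}:1
  |U|=3: {5,6,7}:1
  |U|=4: {4,5,6,7}:1
  |U|=5: {1,4,5,6,7}:1  {3,4,5,6,7}:1
  |U|=6: {1,3,4,5,6,7}:2  {2,3,4,5,6,7}:1
  start at 0(b): 3
  start at 1(u): 1
sum over floor = 4

4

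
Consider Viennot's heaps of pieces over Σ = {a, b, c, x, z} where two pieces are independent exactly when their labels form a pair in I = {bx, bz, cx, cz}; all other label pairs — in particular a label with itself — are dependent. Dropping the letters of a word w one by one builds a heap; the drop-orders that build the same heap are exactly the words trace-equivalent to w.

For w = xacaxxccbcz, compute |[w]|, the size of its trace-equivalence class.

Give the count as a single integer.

drop 0:x onto floor
drop 1:a onto {0:x}
drop 2:c onto {1:a}
drop 3:a onto {2:c}
drop 4:x onto {3:a}
drop 5:x onto {4:x}
drop 6:c onto {3:a}
drop 7:c onto {6:c}
drop 8:b onto {7:c}
drop 9:c onto {8:b}
drop 10:z onto {5:x}
ground layer = {0:x}
drop-orders for the pieces not yet dropped (sum over which currently-grounded one goes next):
  1 to go: {9} 1  {10} 1
  2 to go: {5,10} 1  {8,9} 1  {9,10} 2
  3 to go: {4,5,10} 1  {5,9,10} 3  {7,8,9} 1  {8,9,10} 3
  4 to go: {4,5,9,10} 4  {5,8,9,10} 6  {6,7,8,9} 1  {7,8,9,10} 4
  5 to go: {4,5,8,9,10} 10  {5,7,8,9,10} 10  {6,7,8,9,10} 5
  6 to go: {4,5,7,8,9,10} 20  {5,6,7,8,9,10} 15
  7 to go: {4,5,6,7,8,9,10} 35
  8 to go: {3,4,5,6,7,8,9,10} 35
  9 to go: {2,3,4,5,6,7,8,9,10} 35
  if 0:x drops first: 35 orders

35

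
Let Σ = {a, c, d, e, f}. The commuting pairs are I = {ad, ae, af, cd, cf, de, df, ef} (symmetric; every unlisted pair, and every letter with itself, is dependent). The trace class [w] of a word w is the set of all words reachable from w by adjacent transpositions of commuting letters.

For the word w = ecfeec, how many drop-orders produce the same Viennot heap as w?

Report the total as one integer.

6

drop 0:e onto floor
drop 1:c onto {0:e}
drop 2:f onto floor
drop 3:e onto {1:c}
drop 4:e onto {3:e}
drop 5:c onto {4:e}
ground layer = {0:e, 2:f}
drop-orders for the pieces not yet dropped (sum over which currently-grounded one goes next):
  1 to go: {2} 1  {5} 1
  2 to go: {2,5} 2  {4,5} 1
  3 to go: {2,4,5} 3  {3,4,5} 1
  4 to go: {1,3,4,5} 1  {2,3,4,5} 4
  if 0:e drops first: 5 orders
  if 2:f drops first: 1 orders
heap linearizations: 6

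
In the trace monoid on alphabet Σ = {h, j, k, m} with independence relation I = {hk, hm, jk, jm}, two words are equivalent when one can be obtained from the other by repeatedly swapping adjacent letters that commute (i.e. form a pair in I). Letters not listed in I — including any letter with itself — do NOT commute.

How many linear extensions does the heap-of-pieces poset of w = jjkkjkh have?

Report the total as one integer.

drop 0:j onto floor
drop 1:j onto {0:j}
drop 2:k onto floor
drop 3:k onto {2:k}
drop 4:j onto {1:j}
drop 5:k onto {3:k}
drop 6:h onto {4:j}
ground layer = {0:j, 2:k}
drop-orders for the pieces not yet dropped (sum over which currently-grounded one goes next):
  1 to go: {5} 1  {6} 1
  2 to go: {3,5} 1  {4,6} 1  {5,6} 2
  3 to go: {1,4,6} 1  {2,3,5} 1  {3,5,6} 3  {4,5,6} 3
  4 to go: {0,1,4,6} 1  {1,4,5,6} 4  {2,3,5,6} 4  {3,4,5,6} 6
  5 to go: {0,1,4,5,6} 5  {1,3,4,5,6} 10  {2,3,4,5,6} 10
  if 0:j drops first: 20 orders
  if 2:k drops first: 15 orders
heap linearizations: 35

35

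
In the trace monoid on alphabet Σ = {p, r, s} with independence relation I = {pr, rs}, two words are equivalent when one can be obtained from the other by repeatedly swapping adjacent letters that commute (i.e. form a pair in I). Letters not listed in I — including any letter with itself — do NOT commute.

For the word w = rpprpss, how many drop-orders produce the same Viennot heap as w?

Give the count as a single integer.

21

#0=r has no predecessor
#1=p has no predecessor
#2=p depends on [1:p]
#3=r depends on [0:r]
#4=p depends on [2:p]
#5=s depends on [4:p]
#6=s depends on [5:s]
sources: [0:r, 1:p]
N(rest) = Σ N(rest − s) over sources s of rest; N(one piece) = 1:
  size 1 → [3]=1  [6]=1
  size 2 → [0,3]=1  [3,6]=2  [5,6]=1
  size 3 → [0,3,6]=3  [3,5,6]=3  [4,5,6]=1
  size 4 → [0,3,5,6]=6  [2,4,5,6]=1  [3,4,5,6]=4
  size 5 → [0,3,4,5,6]=10  [1,2,4,5,6]=1  [2,3,4,5,6]=5
  first=0(r) contributes 6
  first=1(p) contributes 15
|[w]| = 21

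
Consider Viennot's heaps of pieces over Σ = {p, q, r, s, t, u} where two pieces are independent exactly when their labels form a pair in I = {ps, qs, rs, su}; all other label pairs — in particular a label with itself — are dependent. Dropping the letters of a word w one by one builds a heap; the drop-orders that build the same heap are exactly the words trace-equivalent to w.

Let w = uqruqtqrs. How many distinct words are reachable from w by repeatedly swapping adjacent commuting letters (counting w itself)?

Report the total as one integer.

3

0(u) covers ∅
1(q) covers 0:u
2(r) covers 1:q
3(u) covers 2:r
4(q) covers 3:u
5(t) covers 4:q
6(q) covers 5:t
7(r) covers 6:q
8(s) covers 5:t
floor of heap: 0:u
completions by unplaced set U, small U first (add the entries for U minus each lowest piece of U):
  |U|=1: {7}:1  {8}:1
  |U|=2: {6,7}:1  {7,8}:2
  |U|=3: {6,7,8}:3
  |U|=4: {5,6,7,8}:3
  |U|=5: {4,5,6,7,8}:3
  |U|=6: {3,4,5,6,7,8}:3
  |U|=7: {2,3,4,5,6,7,8}:3
  start at 0(u): 3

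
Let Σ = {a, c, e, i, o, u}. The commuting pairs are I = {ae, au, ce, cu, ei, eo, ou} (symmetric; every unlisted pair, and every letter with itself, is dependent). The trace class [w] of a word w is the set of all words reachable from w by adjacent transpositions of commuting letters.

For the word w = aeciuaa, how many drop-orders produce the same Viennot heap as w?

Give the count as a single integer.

#0=a has no predecessor
#1=e has no predecessor
#2=c depends on [0:a]
#3=i depends on [2:c]
#4=u depends on [1:e, 3:i]
#5=a depends on [3:i]
#6=a depends on [5:a]
sources: [0:a, 1:e]
N(rest) = Σ N(rest − s) over sources s of rest; N(one piece) = 1:
  size 1 → [4]=1  [6]=1
  size 2 → [1,4]=1  [4,6]=2  [5,6]=1
  size 3 → [1,4,6]=3  [4,5,6]=3
  size 4 → [1,4,5,6]=6  [3,4,5,6]=3
  size 5 → [1,3,4,5,6]=9  [2,3,4,5,6]=3
  first=0(a) contributes 12
  first=1(e) contributes 3
|[w]| = 15

15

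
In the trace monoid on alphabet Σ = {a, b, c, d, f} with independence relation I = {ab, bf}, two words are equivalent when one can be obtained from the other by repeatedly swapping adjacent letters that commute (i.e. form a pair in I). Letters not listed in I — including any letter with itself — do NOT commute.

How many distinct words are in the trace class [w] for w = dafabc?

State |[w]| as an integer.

4

0(d) covers ∅
1(a) covers 0:d
2(f) covers 1:a
3(a) covers 2:f
4(b) covers 0:d
5(c) covers 3:a, 4:b
floor of heap: 0:d
completions by unplaced set U, small U first (add the entries for U minus each lowest piece of U):
  |U|=1: {5}:1
  |U|=2: {3,5}:1  {4,5}:1
  |U|=3: {2,3,5}:1  {3,4,5}:2
  |U|=4: {1,2,3,5}:1  {2,3,4,5}:3
  start at 0(d): 4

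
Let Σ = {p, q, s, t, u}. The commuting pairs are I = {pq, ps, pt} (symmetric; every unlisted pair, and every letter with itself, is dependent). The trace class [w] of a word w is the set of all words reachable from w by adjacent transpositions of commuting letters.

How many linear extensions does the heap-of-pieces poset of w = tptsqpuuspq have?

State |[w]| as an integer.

piece 0:t — minimal
piece 1:p — minimal
piece 2:t rests on {0:t}
piece 3:s rests on {2:t}
piece 4:q rests on {3:s}
piece 5:p rests on {1:p}
piece 6:u rests on {4:q, 5:p}
piece 7:u rests on {6:u}
piece 8:s rests on {7:u}
piece 9:p rests on {7:u}
piece 10:q rests on {8:s}
minimal pieces: {0:t, 1:p}
ways to finish when only these pieces remain (= sum over removing one remaining piece with nothing left below it):
  1 left: {9}→1  {10}→1
  2 left: {8,10}→1  {9,10}→2
  3 left: {8,9,10}→3
  4 left: {7,8,9,10}→3
  5 left: {6,7,8,9,10}→3
  6 left: {4,6,7,8,9,10}→3  {5,6,7,8,9,10}→3
  7 left: {1,5,6,7,8,9,10}→3  {3,4,6,7,8,9,10}→3  {4,5,6,7,8,9,10}→6
  8 left: {1,4,5,6,7,8,9,10}→9  {2,3,4,6,7,8,9,10}→3  {3,4,5,6,7,8,9,10}→9
  9 left: {0,2,3,4,6,7,8,9,10}→3  {1,3,4,5,6,7,8,9,10}→18  {2,3,4,5,6,7,8,9,10}→12
  placing 0:t first → 30 extensions
  placing 1:p first → 15 extensions
total linear extensions = 45

45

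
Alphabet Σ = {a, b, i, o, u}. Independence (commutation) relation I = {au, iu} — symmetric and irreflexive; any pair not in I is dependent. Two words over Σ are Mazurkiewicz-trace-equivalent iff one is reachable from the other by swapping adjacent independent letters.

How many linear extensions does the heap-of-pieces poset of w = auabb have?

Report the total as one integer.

#0=a has no predecessor
#1=u has no predecessor
#2=a depends on [0:a]
#3=b depends on [1:u, 2:a]
#4=b depends on [3:b]
sources: [0:a, 1:u]
N(rest) = Σ N(rest − s) over sources s of rest; N(one piece) = 1:
  size 1 → [4]=1
  size 2 → [3,4]=1
  size 3 → [1,3,4]=1  [2,3,4]=1
  first=0(a) contributes 2
  first=1(u) contributes 1
|[w]| = 3

3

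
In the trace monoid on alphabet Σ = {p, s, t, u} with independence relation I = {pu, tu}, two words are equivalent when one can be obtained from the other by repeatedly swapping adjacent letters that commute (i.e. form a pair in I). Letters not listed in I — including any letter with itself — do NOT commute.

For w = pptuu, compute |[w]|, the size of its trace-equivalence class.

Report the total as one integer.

10

#0=p has no predecessor
#1=p depends on [0:p]
#2=t depends on [1:p]
#3=u has no predecessor
#4=u depends on [3:u]
sources: [0:p, 3:u]
N(rest) = Σ N(rest − s) over sources s of rest; N(one piece) = 1:
  size 1 → [2]=1  [4]=1
  size 2 → [1,2]=1  [2,4]=2  [3,4]=1
  size 3 → [0,1,2]=1  [1,2,4]=3  [2,3,4]=3
  first=0(p) contributes 6
  first=3(u) contributes 4
|[w]| = 10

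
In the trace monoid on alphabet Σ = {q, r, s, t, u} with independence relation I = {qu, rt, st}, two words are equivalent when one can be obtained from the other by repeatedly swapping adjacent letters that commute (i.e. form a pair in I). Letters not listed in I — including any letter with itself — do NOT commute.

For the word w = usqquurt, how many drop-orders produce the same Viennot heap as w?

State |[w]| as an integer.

0(u) covers ∅
1(s) covers 0:u
2(q) covers 1:s
3(q) covers 2:q
4(u) covers 1:s
5(u) covers 4:u
6(r) covers 3:q, 5:u
7(t) covers 3:q, 5:u
floor of heap: 0:u
completions by unplaced set U, small U first (add the entries for U minus each lowest piece of U):
  |U|=1: {6}:1  {7}:1
  |U|=2: {6,7}:2
  |U|=3: {3,6,7}:2  {5,6,7}:2
  |U|=4: {2,3,6,7}:2  {3,5,6,7}:4  {4,5,6,7}:2
  |U|=5: {2,3,5,6,7}:6  {3,4,5,6,7}:6
  |U|=6: {2,3,4,5,6,7}:12
  start at 0(u): 12

12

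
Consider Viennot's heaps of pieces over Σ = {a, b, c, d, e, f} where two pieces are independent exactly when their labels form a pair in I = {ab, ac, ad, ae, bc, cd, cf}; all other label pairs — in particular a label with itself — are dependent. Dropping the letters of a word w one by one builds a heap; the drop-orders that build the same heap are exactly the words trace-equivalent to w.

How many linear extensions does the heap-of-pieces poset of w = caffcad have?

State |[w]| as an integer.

42

0(c) covers ∅
1(a) covers ∅
2(f) covers 1:a
3(f) covers 2:f
4(c) covers 0:c
5(a) covers 3:f
6(d) covers 3:f
floor of heap: 0:c, 1:a
completions by unplaced set U, small U first (add the entries for U minus each lowest piece of U):
  |U|=1: {4}:1  {5}:1  {6}:1
  |U|=2: {0,4}:1  {4,5}:2  {4,6}:2  {5,6}:2
  |U|=3: {0,4,5}:3  {0,4,6}:3  {3,5,6}:2  {4,5,6}:6
  |U|=4: {0,4,5,6}:12  {2,3,5,6}:2  {3,4,5,6}:8
  |U|=5: {0,3,4,5,6}:20  {1,2,3,5,6}:2  {2,3,4,5,6}:10
  start at 0(c): 12
  start at 1(a): 30
sum over floor = 42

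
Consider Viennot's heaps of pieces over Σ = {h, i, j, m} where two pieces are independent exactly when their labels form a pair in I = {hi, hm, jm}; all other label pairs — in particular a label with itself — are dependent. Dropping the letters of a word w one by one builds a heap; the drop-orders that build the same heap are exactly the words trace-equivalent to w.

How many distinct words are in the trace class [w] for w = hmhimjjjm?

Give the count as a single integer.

piece 0:h — minimal
piece 1:m — minimal
piece 2:h rests on {0:h}
piece 3:i rests on {1:m}
piece 4:m rests on {3:i}
piece 5:j rests on {2:h, 3:i}
piece 6:j rests on {5:j}
piece 7:j rests on {6:j}
piece 8:m rests on {4:m}
minimal pieces: {0:h, 1:m}
ways to finish when only these pieces remain (= sum over removing one remaining piece with nothing left below it):
  1 left: {7}→1  {8}→1
  2 left: {4,8}→1  {6,7}→1  {7,8}→2
  3 left: {4,7,8}→3  {5,6,7}→1  {6,7,8}→3
  4 left: {2,5,6,7}→1  {4,6,7,8}→6  {5,6,7,8}→4
  5 left: {0,2,5,6,7}→1  {2,5,6,7,8}→5  {4,5,6,7,8}→10
  6 left: {0,2,5,6,7,8}→6  {2,4,5,6,7,8}→15  {3,4,5,6,7,8}→10
  7 left: {0,2,4,5,6,7,8}→21  {1,3,4,5,6,7,8}→10  {2,3,4,5,6,7,8}→25
  placing 0:h first → 35 extensions
  placing 1:m first → 46 extensions
total linear extensions = 81

81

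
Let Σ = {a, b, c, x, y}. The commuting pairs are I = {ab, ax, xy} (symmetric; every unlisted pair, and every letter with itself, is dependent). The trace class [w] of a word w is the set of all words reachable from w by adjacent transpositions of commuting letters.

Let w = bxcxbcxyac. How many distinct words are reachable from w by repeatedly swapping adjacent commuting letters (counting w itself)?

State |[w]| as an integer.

3

0(b) covers ∅
1(x) covers 0:b
2(c) covers 1:x
3(x) covers 2:c
4(b) covers 3:x
5(c) covers 4:b
6(x) covers 5:c
7(y) covers 5:c
8(a) covers 7:y
9(c) covers 6:x, 8:a
floor of heap: 0:b
completions by unplaced set U, small U first (add the entries for U minus each lowest piece of U):
  |U|=1: {9}:1
  |U|=2: {6,9}:1  {8,9}:1
  |U|=3: {6,8,9}:2  {7,8,9}:1
  |U|=4: {6,7,8,9}:3
  |U|=5: {5,6,7,8,9}:3
  |U|=6: {4,5,6,7,8,9}:3
  |U|=7: {3,4,5,6,7,8,9}:3
  |U|=8: {2,3,4,5,6,7,8,9}:3
  start at 0(b): 3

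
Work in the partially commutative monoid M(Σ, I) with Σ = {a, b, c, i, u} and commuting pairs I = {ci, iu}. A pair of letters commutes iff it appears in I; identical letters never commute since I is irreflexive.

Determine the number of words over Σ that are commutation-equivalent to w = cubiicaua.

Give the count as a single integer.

piece 0:c — minimal
piece 1:u rests on {0:c}
piece 2:b rests on {1:u}
piece 3:i rests on {2:b}
piece 4:i rests on {3:i}
piece 5:c rests on {2:b}
piece 6:a rests on {4:i, 5:c}
piece 7:u rests on {6:a}
piece 8:a rests on {7:u}
minimal pieces: {0:c}
ways to finish when only these pieces remain (= sum over removing one remaining piece with nothing left below it):
  1 left: {8}→1
  2 left: {7,8}→1
  3 left: {6,7,8}→1
  4 left: {4,6,7,8}→1  {5,6,7,8}→1
  5 left: {3,4,6,7,8}→1  {4,5,6,7,8}→2
  6 left: {3,4,5,6,7,8}→3
  7 left: {2,3,4,5,6,7,8}→3
  placing 0:c first → 3 extensions

3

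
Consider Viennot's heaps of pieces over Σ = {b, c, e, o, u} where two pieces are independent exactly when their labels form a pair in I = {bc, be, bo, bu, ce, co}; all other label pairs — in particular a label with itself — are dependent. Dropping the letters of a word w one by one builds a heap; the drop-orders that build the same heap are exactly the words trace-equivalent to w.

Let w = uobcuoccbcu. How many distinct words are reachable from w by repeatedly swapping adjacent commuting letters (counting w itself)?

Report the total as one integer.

440

#0=u has no predecessor
#1=o depends on [0:u]
#2=b has no predecessor
#3=c depends on [0:u]
#4=u depends on [1:o, 3:c]
#5=o depends on [4:u]
#6=c depends on [4:u]
#7=c depends on [6:c]
#8=b depends on [2:b]
#9=c depends on [7:c]
#10=u depends on [5:o, 9:c]
sources: [0:u, 2:b]
N(rest) = Σ N(rest − s) over sources s of rest; N(one piece) = 1:
  size 1 → [8]=1  [10]=1
  size 2 → [2,8]=1  [5,10]=1  [8,10]=2  [9,10]=1
  size 3 → [2,8,10]=3  [5,8,10]=3  [5,9,10]=2  [7,9,10]=1  [8,9,10]=3
  size 4 → [2,5,8,10]=6  [2,8,9,10]=6  [5,7,9,10]=3  [5,8,9,10]=8  [6,7,9,10]=1  [7,8,9,10]=4
  size 5 → [2,5,8,9,10]=20  [2,7,8,9,10]=10  [5,6,7,9,10]=4  [5,7,8,9,10]=15  [6,7,8,9,10]=5
  size 6 → [2,5,7,8,9,10]=45  [2,6,7,8,9,10]=15  [4,5,6,7,9,10]=4  [5,6,7,8,9,10]=24
  size 7 → [1,4,5,6,7,9,10]=4  [2,5,6,7,8,9,10]=84  [3,4,5,6,7,9,10]=4  [4,5,6,7,8,9,10]=28
  size 8 → [1,3,4,5,6,7,9,10]=8  [1,4,5,6,7,8,9,10]=32  [2,4,5,6,7,8,9,10]=112  [3,4,5,6,7,8,9,10]=32
  size 9 → [0,1,3,4,5,6,7,9,10]=8  [1,2,4,5,6,7,8,9,10]=144  [1,3,4,5,6,7,8,9,10]=72  [2,3,4,5,6,7,8,9,10]=144
  first=0(u) contributes 360
  first=2(b) contributes 80
|[w]| = 440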